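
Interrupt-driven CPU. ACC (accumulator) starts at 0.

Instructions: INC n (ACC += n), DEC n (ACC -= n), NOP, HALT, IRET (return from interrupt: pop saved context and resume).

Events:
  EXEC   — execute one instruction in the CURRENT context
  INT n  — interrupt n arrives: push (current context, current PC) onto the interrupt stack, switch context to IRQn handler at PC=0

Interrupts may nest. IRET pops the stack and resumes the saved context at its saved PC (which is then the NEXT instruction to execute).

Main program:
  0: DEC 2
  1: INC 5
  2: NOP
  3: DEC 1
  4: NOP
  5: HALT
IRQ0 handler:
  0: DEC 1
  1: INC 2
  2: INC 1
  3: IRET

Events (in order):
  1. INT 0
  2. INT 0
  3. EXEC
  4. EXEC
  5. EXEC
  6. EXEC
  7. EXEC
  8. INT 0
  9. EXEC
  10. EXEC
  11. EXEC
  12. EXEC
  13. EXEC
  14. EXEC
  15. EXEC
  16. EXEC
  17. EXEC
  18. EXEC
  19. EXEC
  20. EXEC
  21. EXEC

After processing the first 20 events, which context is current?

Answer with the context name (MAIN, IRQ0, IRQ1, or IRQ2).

Event 1 (INT 0): INT 0 arrives: push (MAIN, PC=0), enter IRQ0 at PC=0 (depth now 1)
Event 2 (INT 0): INT 0 arrives: push (IRQ0, PC=0), enter IRQ0 at PC=0 (depth now 2)
Event 3 (EXEC): [IRQ0] PC=0: DEC 1 -> ACC=-1
Event 4 (EXEC): [IRQ0] PC=1: INC 2 -> ACC=1
Event 5 (EXEC): [IRQ0] PC=2: INC 1 -> ACC=2
Event 6 (EXEC): [IRQ0] PC=3: IRET -> resume IRQ0 at PC=0 (depth now 1)
Event 7 (EXEC): [IRQ0] PC=0: DEC 1 -> ACC=1
Event 8 (INT 0): INT 0 arrives: push (IRQ0, PC=1), enter IRQ0 at PC=0 (depth now 2)
Event 9 (EXEC): [IRQ0] PC=0: DEC 1 -> ACC=0
Event 10 (EXEC): [IRQ0] PC=1: INC 2 -> ACC=2
Event 11 (EXEC): [IRQ0] PC=2: INC 1 -> ACC=3
Event 12 (EXEC): [IRQ0] PC=3: IRET -> resume IRQ0 at PC=1 (depth now 1)
Event 13 (EXEC): [IRQ0] PC=1: INC 2 -> ACC=5
Event 14 (EXEC): [IRQ0] PC=2: INC 1 -> ACC=6
Event 15 (EXEC): [IRQ0] PC=3: IRET -> resume MAIN at PC=0 (depth now 0)
Event 16 (EXEC): [MAIN] PC=0: DEC 2 -> ACC=4
Event 17 (EXEC): [MAIN] PC=1: INC 5 -> ACC=9
Event 18 (EXEC): [MAIN] PC=2: NOP
Event 19 (EXEC): [MAIN] PC=3: DEC 1 -> ACC=8
Event 20 (EXEC): [MAIN] PC=4: NOP

Answer: MAIN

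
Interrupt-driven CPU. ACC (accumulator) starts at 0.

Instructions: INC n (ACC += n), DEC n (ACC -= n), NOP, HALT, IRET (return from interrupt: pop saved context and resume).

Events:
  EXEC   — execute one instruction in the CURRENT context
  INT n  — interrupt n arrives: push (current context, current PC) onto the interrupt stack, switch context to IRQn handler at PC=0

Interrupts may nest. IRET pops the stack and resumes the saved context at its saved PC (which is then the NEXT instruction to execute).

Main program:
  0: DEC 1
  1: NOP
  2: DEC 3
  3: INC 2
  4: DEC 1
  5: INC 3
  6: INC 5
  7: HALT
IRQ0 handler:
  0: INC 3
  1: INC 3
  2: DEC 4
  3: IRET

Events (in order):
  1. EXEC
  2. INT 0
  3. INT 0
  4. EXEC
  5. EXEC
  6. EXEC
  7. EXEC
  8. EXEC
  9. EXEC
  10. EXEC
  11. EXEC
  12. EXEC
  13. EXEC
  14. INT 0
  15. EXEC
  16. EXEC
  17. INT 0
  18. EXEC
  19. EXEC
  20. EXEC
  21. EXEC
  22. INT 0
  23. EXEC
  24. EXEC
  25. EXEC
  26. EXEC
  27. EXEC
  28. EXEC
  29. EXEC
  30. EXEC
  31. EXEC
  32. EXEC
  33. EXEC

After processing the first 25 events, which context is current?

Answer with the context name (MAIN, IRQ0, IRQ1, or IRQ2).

Event 1 (EXEC): [MAIN] PC=0: DEC 1 -> ACC=-1
Event 2 (INT 0): INT 0 arrives: push (MAIN, PC=1), enter IRQ0 at PC=0 (depth now 1)
Event 3 (INT 0): INT 0 arrives: push (IRQ0, PC=0), enter IRQ0 at PC=0 (depth now 2)
Event 4 (EXEC): [IRQ0] PC=0: INC 3 -> ACC=2
Event 5 (EXEC): [IRQ0] PC=1: INC 3 -> ACC=5
Event 6 (EXEC): [IRQ0] PC=2: DEC 4 -> ACC=1
Event 7 (EXEC): [IRQ0] PC=3: IRET -> resume IRQ0 at PC=0 (depth now 1)
Event 8 (EXEC): [IRQ0] PC=0: INC 3 -> ACC=4
Event 9 (EXEC): [IRQ0] PC=1: INC 3 -> ACC=7
Event 10 (EXEC): [IRQ0] PC=2: DEC 4 -> ACC=3
Event 11 (EXEC): [IRQ0] PC=3: IRET -> resume MAIN at PC=1 (depth now 0)
Event 12 (EXEC): [MAIN] PC=1: NOP
Event 13 (EXEC): [MAIN] PC=2: DEC 3 -> ACC=0
Event 14 (INT 0): INT 0 arrives: push (MAIN, PC=3), enter IRQ0 at PC=0 (depth now 1)
Event 15 (EXEC): [IRQ0] PC=0: INC 3 -> ACC=3
Event 16 (EXEC): [IRQ0] PC=1: INC 3 -> ACC=6
Event 17 (INT 0): INT 0 arrives: push (IRQ0, PC=2), enter IRQ0 at PC=0 (depth now 2)
Event 18 (EXEC): [IRQ0] PC=0: INC 3 -> ACC=9
Event 19 (EXEC): [IRQ0] PC=1: INC 3 -> ACC=12
Event 20 (EXEC): [IRQ0] PC=2: DEC 4 -> ACC=8
Event 21 (EXEC): [IRQ0] PC=3: IRET -> resume IRQ0 at PC=2 (depth now 1)
Event 22 (INT 0): INT 0 arrives: push (IRQ0, PC=2), enter IRQ0 at PC=0 (depth now 2)
Event 23 (EXEC): [IRQ0] PC=0: INC 3 -> ACC=11
Event 24 (EXEC): [IRQ0] PC=1: INC 3 -> ACC=14
Event 25 (EXEC): [IRQ0] PC=2: DEC 4 -> ACC=10

Answer: IRQ0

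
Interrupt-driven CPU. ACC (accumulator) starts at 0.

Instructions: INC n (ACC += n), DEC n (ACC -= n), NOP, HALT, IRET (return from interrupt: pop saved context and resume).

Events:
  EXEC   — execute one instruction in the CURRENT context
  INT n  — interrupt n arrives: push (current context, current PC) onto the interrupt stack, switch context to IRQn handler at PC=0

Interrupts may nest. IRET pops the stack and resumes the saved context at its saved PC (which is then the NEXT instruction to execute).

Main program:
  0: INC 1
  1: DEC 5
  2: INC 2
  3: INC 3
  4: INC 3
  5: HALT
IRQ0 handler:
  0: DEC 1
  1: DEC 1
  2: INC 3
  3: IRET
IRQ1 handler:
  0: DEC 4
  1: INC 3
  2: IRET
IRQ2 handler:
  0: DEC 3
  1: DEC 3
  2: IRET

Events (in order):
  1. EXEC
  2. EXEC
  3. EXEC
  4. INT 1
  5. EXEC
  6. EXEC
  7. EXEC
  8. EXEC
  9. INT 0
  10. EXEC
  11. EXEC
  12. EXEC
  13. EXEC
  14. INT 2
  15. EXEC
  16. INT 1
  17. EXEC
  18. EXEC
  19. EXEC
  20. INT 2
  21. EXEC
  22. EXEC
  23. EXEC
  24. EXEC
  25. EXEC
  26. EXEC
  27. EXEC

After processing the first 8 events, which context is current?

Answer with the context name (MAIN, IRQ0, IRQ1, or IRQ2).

Answer: MAIN

Derivation:
Event 1 (EXEC): [MAIN] PC=0: INC 1 -> ACC=1
Event 2 (EXEC): [MAIN] PC=1: DEC 5 -> ACC=-4
Event 3 (EXEC): [MAIN] PC=2: INC 2 -> ACC=-2
Event 4 (INT 1): INT 1 arrives: push (MAIN, PC=3), enter IRQ1 at PC=0 (depth now 1)
Event 5 (EXEC): [IRQ1] PC=0: DEC 4 -> ACC=-6
Event 6 (EXEC): [IRQ1] PC=1: INC 3 -> ACC=-3
Event 7 (EXEC): [IRQ1] PC=2: IRET -> resume MAIN at PC=3 (depth now 0)
Event 8 (EXEC): [MAIN] PC=3: INC 3 -> ACC=0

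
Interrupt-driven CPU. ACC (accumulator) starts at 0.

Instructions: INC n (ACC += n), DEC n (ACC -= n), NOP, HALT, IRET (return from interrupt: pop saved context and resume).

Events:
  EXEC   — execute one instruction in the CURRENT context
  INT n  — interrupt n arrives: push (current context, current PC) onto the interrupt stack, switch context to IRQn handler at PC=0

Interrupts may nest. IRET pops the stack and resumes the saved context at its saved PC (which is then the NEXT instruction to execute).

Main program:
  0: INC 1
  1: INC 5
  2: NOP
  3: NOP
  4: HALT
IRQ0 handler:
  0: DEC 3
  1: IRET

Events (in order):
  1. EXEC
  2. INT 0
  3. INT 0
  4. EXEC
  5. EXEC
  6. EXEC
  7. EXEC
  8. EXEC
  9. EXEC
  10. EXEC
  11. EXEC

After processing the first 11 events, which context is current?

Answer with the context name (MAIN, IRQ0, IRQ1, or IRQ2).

Answer: MAIN

Derivation:
Event 1 (EXEC): [MAIN] PC=0: INC 1 -> ACC=1
Event 2 (INT 0): INT 0 arrives: push (MAIN, PC=1), enter IRQ0 at PC=0 (depth now 1)
Event 3 (INT 0): INT 0 arrives: push (IRQ0, PC=0), enter IRQ0 at PC=0 (depth now 2)
Event 4 (EXEC): [IRQ0] PC=0: DEC 3 -> ACC=-2
Event 5 (EXEC): [IRQ0] PC=1: IRET -> resume IRQ0 at PC=0 (depth now 1)
Event 6 (EXEC): [IRQ0] PC=0: DEC 3 -> ACC=-5
Event 7 (EXEC): [IRQ0] PC=1: IRET -> resume MAIN at PC=1 (depth now 0)
Event 8 (EXEC): [MAIN] PC=1: INC 5 -> ACC=0
Event 9 (EXEC): [MAIN] PC=2: NOP
Event 10 (EXEC): [MAIN] PC=3: NOP
Event 11 (EXEC): [MAIN] PC=4: HALT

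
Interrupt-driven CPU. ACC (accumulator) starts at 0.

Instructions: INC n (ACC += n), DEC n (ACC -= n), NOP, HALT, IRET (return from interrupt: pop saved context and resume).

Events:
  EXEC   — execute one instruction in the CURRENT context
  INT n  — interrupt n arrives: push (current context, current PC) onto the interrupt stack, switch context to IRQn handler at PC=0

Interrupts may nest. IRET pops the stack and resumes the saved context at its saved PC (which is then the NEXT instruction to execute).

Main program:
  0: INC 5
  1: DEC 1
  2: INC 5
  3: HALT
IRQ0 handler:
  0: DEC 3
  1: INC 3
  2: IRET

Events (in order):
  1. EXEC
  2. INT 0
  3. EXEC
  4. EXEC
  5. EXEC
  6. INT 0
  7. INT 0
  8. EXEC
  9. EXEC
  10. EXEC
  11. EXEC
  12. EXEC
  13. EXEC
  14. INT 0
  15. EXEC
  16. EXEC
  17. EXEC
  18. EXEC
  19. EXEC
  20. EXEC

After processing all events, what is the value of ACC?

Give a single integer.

Event 1 (EXEC): [MAIN] PC=0: INC 5 -> ACC=5
Event 2 (INT 0): INT 0 arrives: push (MAIN, PC=1), enter IRQ0 at PC=0 (depth now 1)
Event 3 (EXEC): [IRQ0] PC=0: DEC 3 -> ACC=2
Event 4 (EXEC): [IRQ0] PC=1: INC 3 -> ACC=5
Event 5 (EXEC): [IRQ0] PC=2: IRET -> resume MAIN at PC=1 (depth now 0)
Event 6 (INT 0): INT 0 arrives: push (MAIN, PC=1), enter IRQ0 at PC=0 (depth now 1)
Event 7 (INT 0): INT 0 arrives: push (IRQ0, PC=0), enter IRQ0 at PC=0 (depth now 2)
Event 8 (EXEC): [IRQ0] PC=0: DEC 3 -> ACC=2
Event 9 (EXEC): [IRQ0] PC=1: INC 3 -> ACC=5
Event 10 (EXEC): [IRQ0] PC=2: IRET -> resume IRQ0 at PC=0 (depth now 1)
Event 11 (EXEC): [IRQ0] PC=0: DEC 3 -> ACC=2
Event 12 (EXEC): [IRQ0] PC=1: INC 3 -> ACC=5
Event 13 (EXEC): [IRQ0] PC=2: IRET -> resume MAIN at PC=1 (depth now 0)
Event 14 (INT 0): INT 0 arrives: push (MAIN, PC=1), enter IRQ0 at PC=0 (depth now 1)
Event 15 (EXEC): [IRQ0] PC=0: DEC 3 -> ACC=2
Event 16 (EXEC): [IRQ0] PC=1: INC 3 -> ACC=5
Event 17 (EXEC): [IRQ0] PC=2: IRET -> resume MAIN at PC=1 (depth now 0)
Event 18 (EXEC): [MAIN] PC=1: DEC 1 -> ACC=4
Event 19 (EXEC): [MAIN] PC=2: INC 5 -> ACC=9
Event 20 (EXEC): [MAIN] PC=3: HALT

Answer: 9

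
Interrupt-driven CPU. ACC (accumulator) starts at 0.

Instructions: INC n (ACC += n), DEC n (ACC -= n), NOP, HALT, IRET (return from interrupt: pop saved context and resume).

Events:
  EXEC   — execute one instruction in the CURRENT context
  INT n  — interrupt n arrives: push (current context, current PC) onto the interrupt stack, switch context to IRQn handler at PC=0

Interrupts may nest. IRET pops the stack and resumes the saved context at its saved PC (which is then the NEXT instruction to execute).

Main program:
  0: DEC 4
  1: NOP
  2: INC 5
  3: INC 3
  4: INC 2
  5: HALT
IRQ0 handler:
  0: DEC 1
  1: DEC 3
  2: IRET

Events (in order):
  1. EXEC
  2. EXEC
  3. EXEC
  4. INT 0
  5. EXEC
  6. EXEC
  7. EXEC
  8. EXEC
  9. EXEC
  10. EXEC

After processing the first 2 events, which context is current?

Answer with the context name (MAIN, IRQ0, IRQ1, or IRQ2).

Answer: MAIN

Derivation:
Event 1 (EXEC): [MAIN] PC=0: DEC 4 -> ACC=-4
Event 2 (EXEC): [MAIN] PC=1: NOP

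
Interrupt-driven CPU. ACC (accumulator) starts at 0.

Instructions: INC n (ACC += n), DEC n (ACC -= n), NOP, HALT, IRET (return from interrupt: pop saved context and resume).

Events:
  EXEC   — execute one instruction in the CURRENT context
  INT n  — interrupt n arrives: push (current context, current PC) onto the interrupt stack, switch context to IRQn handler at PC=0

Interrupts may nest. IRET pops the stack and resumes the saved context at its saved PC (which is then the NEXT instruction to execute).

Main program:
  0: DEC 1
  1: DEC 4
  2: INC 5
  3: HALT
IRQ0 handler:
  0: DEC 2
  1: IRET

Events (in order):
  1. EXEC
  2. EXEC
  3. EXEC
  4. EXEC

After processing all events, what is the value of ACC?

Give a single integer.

Event 1 (EXEC): [MAIN] PC=0: DEC 1 -> ACC=-1
Event 2 (EXEC): [MAIN] PC=1: DEC 4 -> ACC=-5
Event 3 (EXEC): [MAIN] PC=2: INC 5 -> ACC=0
Event 4 (EXEC): [MAIN] PC=3: HALT

Answer: 0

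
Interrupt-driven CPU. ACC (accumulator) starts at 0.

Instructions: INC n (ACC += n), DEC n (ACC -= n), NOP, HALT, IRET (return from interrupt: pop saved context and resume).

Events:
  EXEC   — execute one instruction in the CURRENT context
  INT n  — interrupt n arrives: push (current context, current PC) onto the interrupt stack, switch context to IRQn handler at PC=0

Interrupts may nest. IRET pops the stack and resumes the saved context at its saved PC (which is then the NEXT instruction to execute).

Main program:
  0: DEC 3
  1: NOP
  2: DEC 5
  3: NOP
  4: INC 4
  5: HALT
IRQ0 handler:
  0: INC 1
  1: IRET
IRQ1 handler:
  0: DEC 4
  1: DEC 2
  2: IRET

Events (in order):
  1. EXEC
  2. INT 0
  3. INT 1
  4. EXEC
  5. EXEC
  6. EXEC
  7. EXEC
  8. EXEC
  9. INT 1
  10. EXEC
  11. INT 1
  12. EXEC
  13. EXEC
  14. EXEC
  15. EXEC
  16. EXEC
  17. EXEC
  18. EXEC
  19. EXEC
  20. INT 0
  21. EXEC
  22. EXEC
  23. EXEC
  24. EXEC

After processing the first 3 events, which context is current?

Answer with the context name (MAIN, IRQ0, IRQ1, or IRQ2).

Answer: IRQ1

Derivation:
Event 1 (EXEC): [MAIN] PC=0: DEC 3 -> ACC=-3
Event 2 (INT 0): INT 0 arrives: push (MAIN, PC=1), enter IRQ0 at PC=0 (depth now 1)
Event 3 (INT 1): INT 1 arrives: push (IRQ0, PC=0), enter IRQ1 at PC=0 (depth now 2)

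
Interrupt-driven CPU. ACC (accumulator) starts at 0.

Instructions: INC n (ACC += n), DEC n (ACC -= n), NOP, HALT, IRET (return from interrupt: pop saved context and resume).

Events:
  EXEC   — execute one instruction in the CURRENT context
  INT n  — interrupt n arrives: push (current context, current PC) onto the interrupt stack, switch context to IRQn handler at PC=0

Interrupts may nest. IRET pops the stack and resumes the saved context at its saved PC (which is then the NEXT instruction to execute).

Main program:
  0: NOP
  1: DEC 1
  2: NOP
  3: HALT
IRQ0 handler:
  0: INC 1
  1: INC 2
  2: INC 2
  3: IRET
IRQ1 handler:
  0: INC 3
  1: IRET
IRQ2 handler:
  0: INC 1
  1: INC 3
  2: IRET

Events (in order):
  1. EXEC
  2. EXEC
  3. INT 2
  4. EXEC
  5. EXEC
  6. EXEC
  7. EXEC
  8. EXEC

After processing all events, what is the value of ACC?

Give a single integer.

Answer: 3

Derivation:
Event 1 (EXEC): [MAIN] PC=0: NOP
Event 2 (EXEC): [MAIN] PC=1: DEC 1 -> ACC=-1
Event 3 (INT 2): INT 2 arrives: push (MAIN, PC=2), enter IRQ2 at PC=0 (depth now 1)
Event 4 (EXEC): [IRQ2] PC=0: INC 1 -> ACC=0
Event 5 (EXEC): [IRQ2] PC=1: INC 3 -> ACC=3
Event 6 (EXEC): [IRQ2] PC=2: IRET -> resume MAIN at PC=2 (depth now 0)
Event 7 (EXEC): [MAIN] PC=2: NOP
Event 8 (EXEC): [MAIN] PC=3: HALT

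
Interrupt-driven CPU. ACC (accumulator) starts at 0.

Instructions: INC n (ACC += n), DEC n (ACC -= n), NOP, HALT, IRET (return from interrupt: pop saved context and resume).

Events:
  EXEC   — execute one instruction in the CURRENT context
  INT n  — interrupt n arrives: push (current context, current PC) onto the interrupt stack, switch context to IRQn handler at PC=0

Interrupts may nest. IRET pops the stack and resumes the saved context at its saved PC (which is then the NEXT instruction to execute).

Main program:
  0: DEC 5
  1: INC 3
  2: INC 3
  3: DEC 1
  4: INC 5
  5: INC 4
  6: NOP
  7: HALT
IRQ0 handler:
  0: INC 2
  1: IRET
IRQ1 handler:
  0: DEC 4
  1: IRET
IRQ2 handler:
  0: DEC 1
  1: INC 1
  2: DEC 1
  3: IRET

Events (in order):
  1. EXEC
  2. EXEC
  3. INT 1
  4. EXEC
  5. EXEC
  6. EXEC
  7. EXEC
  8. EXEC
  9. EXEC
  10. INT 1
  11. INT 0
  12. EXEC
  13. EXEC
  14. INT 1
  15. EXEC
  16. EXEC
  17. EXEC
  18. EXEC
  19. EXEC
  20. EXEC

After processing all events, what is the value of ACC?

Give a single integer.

Event 1 (EXEC): [MAIN] PC=0: DEC 5 -> ACC=-5
Event 2 (EXEC): [MAIN] PC=1: INC 3 -> ACC=-2
Event 3 (INT 1): INT 1 arrives: push (MAIN, PC=2), enter IRQ1 at PC=0 (depth now 1)
Event 4 (EXEC): [IRQ1] PC=0: DEC 4 -> ACC=-6
Event 5 (EXEC): [IRQ1] PC=1: IRET -> resume MAIN at PC=2 (depth now 0)
Event 6 (EXEC): [MAIN] PC=2: INC 3 -> ACC=-3
Event 7 (EXEC): [MAIN] PC=3: DEC 1 -> ACC=-4
Event 8 (EXEC): [MAIN] PC=4: INC 5 -> ACC=1
Event 9 (EXEC): [MAIN] PC=5: INC 4 -> ACC=5
Event 10 (INT 1): INT 1 arrives: push (MAIN, PC=6), enter IRQ1 at PC=0 (depth now 1)
Event 11 (INT 0): INT 0 arrives: push (IRQ1, PC=0), enter IRQ0 at PC=0 (depth now 2)
Event 12 (EXEC): [IRQ0] PC=0: INC 2 -> ACC=7
Event 13 (EXEC): [IRQ0] PC=1: IRET -> resume IRQ1 at PC=0 (depth now 1)
Event 14 (INT 1): INT 1 arrives: push (IRQ1, PC=0), enter IRQ1 at PC=0 (depth now 2)
Event 15 (EXEC): [IRQ1] PC=0: DEC 4 -> ACC=3
Event 16 (EXEC): [IRQ1] PC=1: IRET -> resume IRQ1 at PC=0 (depth now 1)
Event 17 (EXEC): [IRQ1] PC=0: DEC 4 -> ACC=-1
Event 18 (EXEC): [IRQ1] PC=1: IRET -> resume MAIN at PC=6 (depth now 0)
Event 19 (EXEC): [MAIN] PC=6: NOP
Event 20 (EXEC): [MAIN] PC=7: HALT

Answer: -1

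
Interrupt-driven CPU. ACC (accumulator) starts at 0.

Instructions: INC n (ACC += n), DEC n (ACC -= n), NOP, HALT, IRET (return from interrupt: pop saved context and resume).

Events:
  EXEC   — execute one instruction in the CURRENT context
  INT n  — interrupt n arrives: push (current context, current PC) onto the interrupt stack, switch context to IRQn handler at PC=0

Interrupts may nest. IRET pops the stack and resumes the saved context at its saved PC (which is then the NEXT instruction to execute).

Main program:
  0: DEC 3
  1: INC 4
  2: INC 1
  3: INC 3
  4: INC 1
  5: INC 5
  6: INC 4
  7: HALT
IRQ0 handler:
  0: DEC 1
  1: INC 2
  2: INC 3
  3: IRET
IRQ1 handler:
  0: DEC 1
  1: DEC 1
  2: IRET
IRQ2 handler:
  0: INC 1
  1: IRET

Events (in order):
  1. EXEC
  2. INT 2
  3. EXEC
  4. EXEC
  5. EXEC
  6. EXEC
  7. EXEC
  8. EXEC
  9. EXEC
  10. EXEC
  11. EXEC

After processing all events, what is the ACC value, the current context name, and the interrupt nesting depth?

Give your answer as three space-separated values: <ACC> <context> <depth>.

Event 1 (EXEC): [MAIN] PC=0: DEC 3 -> ACC=-3
Event 2 (INT 2): INT 2 arrives: push (MAIN, PC=1), enter IRQ2 at PC=0 (depth now 1)
Event 3 (EXEC): [IRQ2] PC=0: INC 1 -> ACC=-2
Event 4 (EXEC): [IRQ2] PC=1: IRET -> resume MAIN at PC=1 (depth now 0)
Event 5 (EXEC): [MAIN] PC=1: INC 4 -> ACC=2
Event 6 (EXEC): [MAIN] PC=2: INC 1 -> ACC=3
Event 7 (EXEC): [MAIN] PC=3: INC 3 -> ACC=6
Event 8 (EXEC): [MAIN] PC=4: INC 1 -> ACC=7
Event 9 (EXEC): [MAIN] PC=5: INC 5 -> ACC=12
Event 10 (EXEC): [MAIN] PC=6: INC 4 -> ACC=16
Event 11 (EXEC): [MAIN] PC=7: HALT

Answer: 16 MAIN 0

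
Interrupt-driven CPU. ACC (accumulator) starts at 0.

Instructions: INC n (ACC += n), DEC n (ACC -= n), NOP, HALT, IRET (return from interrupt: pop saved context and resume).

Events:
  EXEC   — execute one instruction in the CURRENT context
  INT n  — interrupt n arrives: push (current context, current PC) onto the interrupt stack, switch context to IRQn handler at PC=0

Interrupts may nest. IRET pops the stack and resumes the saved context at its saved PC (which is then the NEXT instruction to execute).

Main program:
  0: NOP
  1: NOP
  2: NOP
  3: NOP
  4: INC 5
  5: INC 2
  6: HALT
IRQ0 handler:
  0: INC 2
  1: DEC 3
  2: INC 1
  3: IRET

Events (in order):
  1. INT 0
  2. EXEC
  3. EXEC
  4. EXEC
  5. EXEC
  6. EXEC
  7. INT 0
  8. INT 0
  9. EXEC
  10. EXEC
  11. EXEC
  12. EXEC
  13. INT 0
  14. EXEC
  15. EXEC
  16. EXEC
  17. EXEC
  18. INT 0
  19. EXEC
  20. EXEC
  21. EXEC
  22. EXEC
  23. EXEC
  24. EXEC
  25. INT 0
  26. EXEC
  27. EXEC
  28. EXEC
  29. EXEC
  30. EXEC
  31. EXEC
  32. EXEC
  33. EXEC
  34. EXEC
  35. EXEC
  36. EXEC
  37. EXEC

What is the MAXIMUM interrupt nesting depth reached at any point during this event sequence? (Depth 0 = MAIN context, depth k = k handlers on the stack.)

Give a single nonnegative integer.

Event 1 (INT 0): INT 0 arrives: push (MAIN, PC=0), enter IRQ0 at PC=0 (depth now 1) [depth=1]
Event 2 (EXEC): [IRQ0] PC=0: INC 2 -> ACC=2 [depth=1]
Event 3 (EXEC): [IRQ0] PC=1: DEC 3 -> ACC=-1 [depth=1]
Event 4 (EXEC): [IRQ0] PC=2: INC 1 -> ACC=0 [depth=1]
Event 5 (EXEC): [IRQ0] PC=3: IRET -> resume MAIN at PC=0 (depth now 0) [depth=0]
Event 6 (EXEC): [MAIN] PC=0: NOP [depth=0]
Event 7 (INT 0): INT 0 arrives: push (MAIN, PC=1), enter IRQ0 at PC=0 (depth now 1) [depth=1]
Event 8 (INT 0): INT 0 arrives: push (IRQ0, PC=0), enter IRQ0 at PC=0 (depth now 2) [depth=2]
Event 9 (EXEC): [IRQ0] PC=0: INC 2 -> ACC=2 [depth=2]
Event 10 (EXEC): [IRQ0] PC=1: DEC 3 -> ACC=-1 [depth=2]
Event 11 (EXEC): [IRQ0] PC=2: INC 1 -> ACC=0 [depth=2]
Event 12 (EXEC): [IRQ0] PC=3: IRET -> resume IRQ0 at PC=0 (depth now 1) [depth=1]
Event 13 (INT 0): INT 0 arrives: push (IRQ0, PC=0), enter IRQ0 at PC=0 (depth now 2) [depth=2]
Event 14 (EXEC): [IRQ0] PC=0: INC 2 -> ACC=2 [depth=2]
Event 15 (EXEC): [IRQ0] PC=1: DEC 3 -> ACC=-1 [depth=2]
Event 16 (EXEC): [IRQ0] PC=2: INC 1 -> ACC=0 [depth=2]
Event 17 (EXEC): [IRQ0] PC=3: IRET -> resume IRQ0 at PC=0 (depth now 1) [depth=1]
Event 18 (INT 0): INT 0 arrives: push (IRQ0, PC=0), enter IRQ0 at PC=0 (depth now 2) [depth=2]
Event 19 (EXEC): [IRQ0] PC=0: INC 2 -> ACC=2 [depth=2]
Event 20 (EXEC): [IRQ0] PC=1: DEC 3 -> ACC=-1 [depth=2]
Event 21 (EXEC): [IRQ0] PC=2: INC 1 -> ACC=0 [depth=2]
Event 22 (EXEC): [IRQ0] PC=3: IRET -> resume IRQ0 at PC=0 (depth now 1) [depth=1]
Event 23 (EXEC): [IRQ0] PC=0: INC 2 -> ACC=2 [depth=1]
Event 24 (EXEC): [IRQ0] PC=1: DEC 3 -> ACC=-1 [depth=1]
Event 25 (INT 0): INT 0 arrives: push (IRQ0, PC=2), enter IRQ0 at PC=0 (depth now 2) [depth=2]
Event 26 (EXEC): [IRQ0] PC=0: INC 2 -> ACC=1 [depth=2]
Event 27 (EXEC): [IRQ0] PC=1: DEC 3 -> ACC=-2 [depth=2]
Event 28 (EXEC): [IRQ0] PC=2: INC 1 -> ACC=-1 [depth=2]
Event 29 (EXEC): [IRQ0] PC=3: IRET -> resume IRQ0 at PC=2 (depth now 1) [depth=1]
Event 30 (EXEC): [IRQ0] PC=2: INC 1 -> ACC=0 [depth=1]
Event 31 (EXEC): [IRQ0] PC=3: IRET -> resume MAIN at PC=1 (depth now 0) [depth=0]
Event 32 (EXEC): [MAIN] PC=1: NOP [depth=0]
Event 33 (EXEC): [MAIN] PC=2: NOP [depth=0]
Event 34 (EXEC): [MAIN] PC=3: NOP [depth=0]
Event 35 (EXEC): [MAIN] PC=4: INC 5 -> ACC=5 [depth=0]
Event 36 (EXEC): [MAIN] PC=5: INC 2 -> ACC=7 [depth=0]
Event 37 (EXEC): [MAIN] PC=6: HALT [depth=0]
Max depth observed: 2

Answer: 2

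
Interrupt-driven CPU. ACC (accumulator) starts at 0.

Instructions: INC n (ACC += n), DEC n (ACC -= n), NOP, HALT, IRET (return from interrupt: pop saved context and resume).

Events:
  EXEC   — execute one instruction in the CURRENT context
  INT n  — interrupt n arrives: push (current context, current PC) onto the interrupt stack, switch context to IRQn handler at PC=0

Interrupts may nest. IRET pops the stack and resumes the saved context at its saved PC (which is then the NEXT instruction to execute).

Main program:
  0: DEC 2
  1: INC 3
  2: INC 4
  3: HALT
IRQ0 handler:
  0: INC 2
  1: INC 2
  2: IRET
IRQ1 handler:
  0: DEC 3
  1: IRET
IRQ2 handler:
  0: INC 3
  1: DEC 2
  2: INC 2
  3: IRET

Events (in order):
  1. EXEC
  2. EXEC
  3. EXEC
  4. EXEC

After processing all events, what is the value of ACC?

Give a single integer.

Event 1 (EXEC): [MAIN] PC=0: DEC 2 -> ACC=-2
Event 2 (EXEC): [MAIN] PC=1: INC 3 -> ACC=1
Event 3 (EXEC): [MAIN] PC=2: INC 4 -> ACC=5
Event 4 (EXEC): [MAIN] PC=3: HALT

Answer: 5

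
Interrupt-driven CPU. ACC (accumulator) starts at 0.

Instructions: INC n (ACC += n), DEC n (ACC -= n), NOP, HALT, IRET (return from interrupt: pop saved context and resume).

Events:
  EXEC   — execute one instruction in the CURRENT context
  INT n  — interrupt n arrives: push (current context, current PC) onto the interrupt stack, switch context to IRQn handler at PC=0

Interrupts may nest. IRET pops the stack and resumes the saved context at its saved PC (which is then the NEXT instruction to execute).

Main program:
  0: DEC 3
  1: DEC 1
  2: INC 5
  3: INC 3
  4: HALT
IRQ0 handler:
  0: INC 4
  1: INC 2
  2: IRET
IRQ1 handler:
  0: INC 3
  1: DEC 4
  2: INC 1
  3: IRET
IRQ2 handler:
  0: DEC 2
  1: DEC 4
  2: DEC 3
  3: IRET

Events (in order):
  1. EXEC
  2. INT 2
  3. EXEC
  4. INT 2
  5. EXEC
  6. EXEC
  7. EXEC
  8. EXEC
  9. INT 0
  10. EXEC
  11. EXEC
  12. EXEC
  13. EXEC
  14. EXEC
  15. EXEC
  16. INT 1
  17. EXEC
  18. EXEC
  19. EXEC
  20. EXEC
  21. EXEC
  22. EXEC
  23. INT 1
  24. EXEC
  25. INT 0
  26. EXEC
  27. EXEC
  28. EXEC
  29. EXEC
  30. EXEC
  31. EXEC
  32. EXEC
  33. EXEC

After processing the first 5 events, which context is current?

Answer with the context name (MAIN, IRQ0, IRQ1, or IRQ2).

Event 1 (EXEC): [MAIN] PC=0: DEC 3 -> ACC=-3
Event 2 (INT 2): INT 2 arrives: push (MAIN, PC=1), enter IRQ2 at PC=0 (depth now 1)
Event 3 (EXEC): [IRQ2] PC=0: DEC 2 -> ACC=-5
Event 4 (INT 2): INT 2 arrives: push (IRQ2, PC=1), enter IRQ2 at PC=0 (depth now 2)
Event 5 (EXEC): [IRQ2] PC=0: DEC 2 -> ACC=-7

Answer: IRQ2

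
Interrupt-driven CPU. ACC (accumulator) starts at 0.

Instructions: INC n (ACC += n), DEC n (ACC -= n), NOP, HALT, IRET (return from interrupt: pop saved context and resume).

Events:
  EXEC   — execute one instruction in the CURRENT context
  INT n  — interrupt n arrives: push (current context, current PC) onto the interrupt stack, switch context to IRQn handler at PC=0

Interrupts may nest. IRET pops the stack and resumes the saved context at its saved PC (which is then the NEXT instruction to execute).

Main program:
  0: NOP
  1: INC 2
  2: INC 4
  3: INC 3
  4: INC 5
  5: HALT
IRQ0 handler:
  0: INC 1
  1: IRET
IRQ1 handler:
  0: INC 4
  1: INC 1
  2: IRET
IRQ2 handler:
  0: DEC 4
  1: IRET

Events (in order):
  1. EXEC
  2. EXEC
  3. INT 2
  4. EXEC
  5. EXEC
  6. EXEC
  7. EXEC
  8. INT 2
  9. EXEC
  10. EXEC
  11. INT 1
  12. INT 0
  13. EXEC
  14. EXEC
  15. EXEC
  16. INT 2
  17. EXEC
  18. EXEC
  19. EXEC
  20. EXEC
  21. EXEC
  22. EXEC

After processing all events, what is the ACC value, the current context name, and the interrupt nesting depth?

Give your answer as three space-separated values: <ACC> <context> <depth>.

Event 1 (EXEC): [MAIN] PC=0: NOP
Event 2 (EXEC): [MAIN] PC=1: INC 2 -> ACC=2
Event 3 (INT 2): INT 2 arrives: push (MAIN, PC=2), enter IRQ2 at PC=0 (depth now 1)
Event 4 (EXEC): [IRQ2] PC=0: DEC 4 -> ACC=-2
Event 5 (EXEC): [IRQ2] PC=1: IRET -> resume MAIN at PC=2 (depth now 0)
Event 6 (EXEC): [MAIN] PC=2: INC 4 -> ACC=2
Event 7 (EXEC): [MAIN] PC=3: INC 3 -> ACC=5
Event 8 (INT 2): INT 2 arrives: push (MAIN, PC=4), enter IRQ2 at PC=0 (depth now 1)
Event 9 (EXEC): [IRQ2] PC=0: DEC 4 -> ACC=1
Event 10 (EXEC): [IRQ2] PC=1: IRET -> resume MAIN at PC=4 (depth now 0)
Event 11 (INT 1): INT 1 arrives: push (MAIN, PC=4), enter IRQ1 at PC=0 (depth now 1)
Event 12 (INT 0): INT 0 arrives: push (IRQ1, PC=0), enter IRQ0 at PC=0 (depth now 2)
Event 13 (EXEC): [IRQ0] PC=0: INC 1 -> ACC=2
Event 14 (EXEC): [IRQ0] PC=1: IRET -> resume IRQ1 at PC=0 (depth now 1)
Event 15 (EXEC): [IRQ1] PC=0: INC 4 -> ACC=6
Event 16 (INT 2): INT 2 arrives: push (IRQ1, PC=1), enter IRQ2 at PC=0 (depth now 2)
Event 17 (EXEC): [IRQ2] PC=0: DEC 4 -> ACC=2
Event 18 (EXEC): [IRQ2] PC=1: IRET -> resume IRQ1 at PC=1 (depth now 1)
Event 19 (EXEC): [IRQ1] PC=1: INC 1 -> ACC=3
Event 20 (EXEC): [IRQ1] PC=2: IRET -> resume MAIN at PC=4 (depth now 0)
Event 21 (EXEC): [MAIN] PC=4: INC 5 -> ACC=8
Event 22 (EXEC): [MAIN] PC=5: HALT

Answer: 8 MAIN 0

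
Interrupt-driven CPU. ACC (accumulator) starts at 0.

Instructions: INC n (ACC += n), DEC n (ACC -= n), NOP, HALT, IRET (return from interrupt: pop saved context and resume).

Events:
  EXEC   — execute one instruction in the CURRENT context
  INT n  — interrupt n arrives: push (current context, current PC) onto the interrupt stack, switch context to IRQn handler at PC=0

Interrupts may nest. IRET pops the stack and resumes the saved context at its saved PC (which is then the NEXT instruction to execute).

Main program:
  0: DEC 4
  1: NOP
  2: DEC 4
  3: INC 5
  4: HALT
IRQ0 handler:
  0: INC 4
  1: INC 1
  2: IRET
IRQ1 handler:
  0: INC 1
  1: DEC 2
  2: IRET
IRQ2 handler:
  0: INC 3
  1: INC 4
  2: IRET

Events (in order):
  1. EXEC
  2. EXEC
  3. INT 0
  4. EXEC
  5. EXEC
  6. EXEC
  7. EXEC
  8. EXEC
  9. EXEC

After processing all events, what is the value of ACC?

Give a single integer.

Event 1 (EXEC): [MAIN] PC=0: DEC 4 -> ACC=-4
Event 2 (EXEC): [MAIN] PC=1: NOP
Event 3 (INT 0): INT 0 arrives: push (MAIN, PC=2), enter IRQ0 at PC=0 (depth now 1)
Event 4 (EXEC): [IRQ0] PC=0: INC 4 -> ACC=0
Event 5 (EXEC): [IRQ0] PC=1: INC 1 -> ACC=1
Event 6 (EXEC): [IRQ0] PC=2: IRET -> resume MAIN at PC=2 (depth now 0)
Event 7 (EXEC): [MAIN] PC=2: DEC 4 -> ACC=-3
Event 8 (EXEC): [MAIN] PC=3: INC 5 -> ACC=2
Event 9 (EXEC): [MAIN] PC=4: HALT

Answer: 2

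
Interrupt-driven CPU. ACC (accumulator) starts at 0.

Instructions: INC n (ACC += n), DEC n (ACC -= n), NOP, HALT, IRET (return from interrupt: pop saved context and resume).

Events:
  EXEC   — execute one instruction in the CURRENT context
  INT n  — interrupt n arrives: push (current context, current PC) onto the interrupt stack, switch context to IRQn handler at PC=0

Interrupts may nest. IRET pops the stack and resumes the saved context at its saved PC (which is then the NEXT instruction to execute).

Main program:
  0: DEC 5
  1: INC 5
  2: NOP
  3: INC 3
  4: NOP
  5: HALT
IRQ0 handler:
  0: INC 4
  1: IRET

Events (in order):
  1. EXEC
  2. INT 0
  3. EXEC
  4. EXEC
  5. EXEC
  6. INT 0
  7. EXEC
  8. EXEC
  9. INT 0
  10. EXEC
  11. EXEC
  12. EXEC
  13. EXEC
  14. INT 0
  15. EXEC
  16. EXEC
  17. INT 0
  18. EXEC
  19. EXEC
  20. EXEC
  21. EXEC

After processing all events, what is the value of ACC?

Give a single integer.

Event 1 (EXEC): [MAIN] PC=0: DEC 5 -> ACC=-5
Event 2 (INT 0): INT 0 arrives: push (MAIN, PC=1), enter IRQ0 at PC=0 (depth now 1)
Event 3 (EXEC): [IRQ0] PC=0: INC 4 -> ACC=-1
Event 4 (EXEC): [IRQ0] PC=1: IRET -> resume MAIN at PC=1 (depth now 0)
Event 5 (EXEC): [MAIN] PC=1: INC 5 -> ACC=4
Event 6 (INT 0): INT 0 arrives: push (MAIN, PC=2), enter IRQ0 at PC=0 (depth now 1)
Event 7 (EXEC): [IRQ0] PC=0: INC 4 -> ACC=8
Event 8 (EXEC): [IRQ0] PC=1: IRET -> resume MAIN at PC=2 (depth now 0)
Event 9 (INT 0): INT 0 arrives: push (MAIN, PC=2), enter IRQ0 at PC=0 (depth now 1)
Event 10 (EXEC): [IRQ0] PC=0: INC 4 -> ACC=12
Event 11 (EXEC): [IRQ0] PC=1: IRET -> resume MAIN at PC=2 (depth now 0)
Event 12 (EXEC): [MAIN] PC=2: NOP
Event 13 (EXEC): [MAIN] PC=3: INC 3 -> ACC=15
Event 14 (INT 0): INT 0 arrives: push (MAIN, PC=4), enter IRQ0 at PC=0 (depth now 1)
Event 15 (EXEC): [IRQ0] PC=0: INC 4 -> ACC=19
Event 16 (EXEC): [IRQ0] PC=1: IRET -> resume MAIN at PC=4 (depth now 0)
Event 17 (INT 0): INT 0 arrives: push (MAIN, PC=4), enter IRQ0 at PC=0 (depth now 1)
Event 18 (EXEC): [IRQ0] PC=0: INC 4 -> ACC=23
Event 19 (EXEC): [IRQ0] PC=1: IRET -> resume MAIN at PC=4 (depth now 0)
Event 20 (EXEC): [MAIN] PC=4: NOP
Event 21 (EXEC): [MAIN] PC=5: HALT

Answer: 23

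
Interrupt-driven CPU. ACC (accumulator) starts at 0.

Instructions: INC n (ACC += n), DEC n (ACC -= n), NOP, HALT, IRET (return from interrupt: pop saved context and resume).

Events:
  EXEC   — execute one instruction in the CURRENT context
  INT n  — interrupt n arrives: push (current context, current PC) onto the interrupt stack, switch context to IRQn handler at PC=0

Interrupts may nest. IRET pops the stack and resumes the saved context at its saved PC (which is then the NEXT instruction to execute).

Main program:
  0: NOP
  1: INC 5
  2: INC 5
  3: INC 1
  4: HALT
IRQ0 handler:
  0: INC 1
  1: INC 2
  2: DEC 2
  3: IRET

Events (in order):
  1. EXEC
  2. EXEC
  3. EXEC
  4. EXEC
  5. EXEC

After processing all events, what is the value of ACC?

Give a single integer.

Event 1 (EXEC): [MAIN] PC=0: NOP
Event 2 (EXEC): [MAIN] PC=1: INC 5 -> ACC=5
Event 3 (EXEC): [MAIN] PC=2: INC 5 -> ACC=10
Event 4 (EXEC): [MAIN] PC=3: INC 1 -> ACC=11
Event 5 (EXEC): [MAIN] PC=4: HALT

Answer: 11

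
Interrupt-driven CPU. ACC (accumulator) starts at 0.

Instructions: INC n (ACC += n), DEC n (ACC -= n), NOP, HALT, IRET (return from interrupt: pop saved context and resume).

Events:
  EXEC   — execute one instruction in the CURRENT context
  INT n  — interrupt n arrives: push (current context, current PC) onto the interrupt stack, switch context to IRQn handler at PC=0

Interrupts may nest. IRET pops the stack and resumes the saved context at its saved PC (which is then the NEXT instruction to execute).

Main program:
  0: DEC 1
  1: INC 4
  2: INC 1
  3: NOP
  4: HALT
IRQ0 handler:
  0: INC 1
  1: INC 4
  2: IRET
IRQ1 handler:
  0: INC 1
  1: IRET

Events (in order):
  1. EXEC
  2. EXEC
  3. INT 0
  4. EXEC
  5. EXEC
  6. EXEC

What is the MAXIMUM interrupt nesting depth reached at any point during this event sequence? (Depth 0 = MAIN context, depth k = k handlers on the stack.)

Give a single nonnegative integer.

Event 1 (EXEC): [MAIN] PC=0: DEC 1 -> ACC=-1 [depth=0]
Event 2 (EXEC): [MAIN] PC=1: INC 4 -> ACC=3 [depth=0]
Event 3 (INT 0): INT 0 arrives: push (MAIN, PC=2), enter IRQ0 at PC=0 (depth now 1) [depth=1]
Event 4 (EXEC): [IRQ0] PC=0: INC 1 -> ACC=4 [depth=1]
Event 5 (EXEC): [IRQ0] PC=1: INC 4 -> ACC=8 [depth=1]
Event 6 (EXEC): [IRQ0] PC=2: IRET -> resume MAIN at PC=2 (depth now 0) [depth=0]
Max depth observed: 1

Answer: 1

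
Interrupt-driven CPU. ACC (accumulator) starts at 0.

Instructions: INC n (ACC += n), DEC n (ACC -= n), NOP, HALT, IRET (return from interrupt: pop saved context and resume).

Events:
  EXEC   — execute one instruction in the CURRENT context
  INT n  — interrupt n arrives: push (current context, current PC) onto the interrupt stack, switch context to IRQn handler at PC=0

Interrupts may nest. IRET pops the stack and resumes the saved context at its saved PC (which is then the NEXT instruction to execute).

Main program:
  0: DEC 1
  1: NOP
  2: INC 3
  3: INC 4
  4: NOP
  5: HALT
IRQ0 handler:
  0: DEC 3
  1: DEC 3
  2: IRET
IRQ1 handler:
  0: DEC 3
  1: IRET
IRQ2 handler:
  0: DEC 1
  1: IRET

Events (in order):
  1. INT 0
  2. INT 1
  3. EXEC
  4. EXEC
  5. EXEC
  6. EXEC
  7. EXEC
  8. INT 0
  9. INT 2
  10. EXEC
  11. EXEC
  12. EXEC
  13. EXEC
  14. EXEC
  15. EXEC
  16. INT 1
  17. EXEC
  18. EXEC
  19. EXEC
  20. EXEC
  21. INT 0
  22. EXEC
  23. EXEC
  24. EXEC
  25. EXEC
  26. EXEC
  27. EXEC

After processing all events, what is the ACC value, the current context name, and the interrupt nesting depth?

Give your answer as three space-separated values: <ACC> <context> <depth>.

Answer: -19 MAIN 0

Derivation:
Event 1 (INT 0): INT 0 arrives: push (MAIN, PC=0), enter IRQ0 at PC=0 (depth now 1)
Event 2 (INT 1): INT 1 arrives: push (IRQ0, PC=0), enter IRQ1 at PC=0 (depth now 2)
Event 3 (EXEC): [IRQ1] PC=0: DEC 3 -> ACC=-3
Event 4 (EXEC): [IRQ1] PC=1: IRET -> resume IRQ0 at PC=0 (depth now 1)
Event 5 (EXEC): [IRQ0] PC=0: DEC 3 -> ACC=-6
Event 6 (EXEC): [IRQ0] PC=1: DEC 3 -> ACC=-9
Event 7 (EXEC): [IRQ0] PC=2: IRET -> resume MAIN at PC=0 (depth now 0)
Event 8 (INT 0): INT 0 arrives: push (MAIN, PC=0), enter IRQ0 at PC=0 (depth now 1)
Event 9 (INT 2): INT 2 arrives: push (IRQ0, PC=0), enter IRQ2 at PC=0 (depth now 2)
Event 10 (EXEC): [IRQ2] PC=0: DEC 1 -> ACC=-10
Event 11 (EXEC): [IRQ2] PC=1: IRET -> resume IRQ0 at PC=0 (depth now 1)
Event 12 (EXEC): [IRQ0] PC=0: DEC 3 -> ACC=-13
Event 13 (EXEC): [IRQ0] PC=1: DEC 3 -> ACC=-16
Event 14 (EXEC): [IRQ0] PC=2: IRET -> resume MAIN at PC=0 (depth now 0)
Event 15 (EXEC): [MAIN] PC=0: DEC 1 -> ACC=-17
Event 16 (INT 1): INT 1 arrives: push (MAIN, PC=1), enter IRQ1 at PC=0 (depth now 1)
Event 17 (EXEC): [IRQ1] PC=0: DEC 3 -> ACC=-20
Event 18 (EXEC): [IRQ1] PC=1: IRET -> resume MAIN at PC=1 (depth now 0)
Event 19 (EXEC): [MAIN] PC=1: NOP
Event 20 (EXEC): [MAIN] PC=2: INC 3 -> ACC=-17
Event 21 (INT 0): INT 0 arrives: push (MAIN, PC=3), enter IRQ0 at PC=0 (depth now 1)
Event 22 (EXEC): [IRQ0] PC=0: DEC 3 -> ACC=-20
Event 23 (EXEC): [IRQ0] PC=1: DEC 3 -> ACC=-23
Event 24 (EXEC): [IRQ0] PC=2: IRET -> resume MAIN at PC=3 (depth now 0)
Event 25 (EXEC): [MAIN] PC=3: INC 4 -> ACC=-19
Event 26 (EXEC): [MAIN] PC=4: NOP
Event 27 (EXEC): [MAIN] PC=5: HALT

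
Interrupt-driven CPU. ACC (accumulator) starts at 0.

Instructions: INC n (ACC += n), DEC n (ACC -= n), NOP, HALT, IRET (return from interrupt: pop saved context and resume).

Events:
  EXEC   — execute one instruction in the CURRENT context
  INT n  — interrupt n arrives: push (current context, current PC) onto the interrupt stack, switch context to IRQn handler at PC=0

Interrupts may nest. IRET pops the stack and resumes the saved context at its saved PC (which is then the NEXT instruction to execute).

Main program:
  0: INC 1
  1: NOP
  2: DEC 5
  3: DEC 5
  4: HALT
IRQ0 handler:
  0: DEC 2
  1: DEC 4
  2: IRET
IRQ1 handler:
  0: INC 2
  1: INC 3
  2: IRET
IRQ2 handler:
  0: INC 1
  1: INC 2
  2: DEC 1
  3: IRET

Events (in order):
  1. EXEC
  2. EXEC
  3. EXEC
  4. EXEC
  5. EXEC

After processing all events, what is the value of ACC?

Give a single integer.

Answer: -9

Derivation:
Event 1 (EXEC): [MAIN] PC=0: INC 1 -> ACC=1
Event 2 (EXEC): [MAIN] PC=1: NOP
Event 3 (EXEC): [MAIN] PC=2: DEC 5 -> ACC=-4
Event 4 (EXEC): [MAIN] PC=3: DEC 5 -> ACC=-9
Event 5 (EXEC): [MAIN] PC=4: HALT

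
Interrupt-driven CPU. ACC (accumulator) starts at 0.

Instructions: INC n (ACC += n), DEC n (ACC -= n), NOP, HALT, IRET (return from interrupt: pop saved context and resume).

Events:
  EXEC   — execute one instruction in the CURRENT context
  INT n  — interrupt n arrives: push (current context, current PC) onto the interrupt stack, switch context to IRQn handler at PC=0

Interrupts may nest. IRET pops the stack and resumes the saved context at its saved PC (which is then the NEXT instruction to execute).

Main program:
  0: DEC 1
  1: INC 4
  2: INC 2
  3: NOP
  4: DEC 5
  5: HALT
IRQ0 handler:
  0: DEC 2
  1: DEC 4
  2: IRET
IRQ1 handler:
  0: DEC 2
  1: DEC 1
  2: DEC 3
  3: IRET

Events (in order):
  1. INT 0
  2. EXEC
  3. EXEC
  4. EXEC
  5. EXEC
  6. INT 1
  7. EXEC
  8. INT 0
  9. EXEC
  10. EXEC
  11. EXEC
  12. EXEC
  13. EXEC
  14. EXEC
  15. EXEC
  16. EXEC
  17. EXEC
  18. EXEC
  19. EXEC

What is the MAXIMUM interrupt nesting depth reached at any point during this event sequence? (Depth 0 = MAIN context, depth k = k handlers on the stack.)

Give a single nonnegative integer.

Answer: 2

Derivation:
Event 1 (INT 0): INT 0 arrives: push (MAIN, PC=0), enter IRQ0 at PC=0 (depth now 1) [depth=1]
Event 2 (EXEC): [IRQ0] PC=0: DEC 2 -> ACC=-2 [depth=1]
Event 3 (EXEC): [IRQ0] PC=1: DEC 4 -> ACC=-6 [depth=1]
Event 4 (EXEC): [IRQ0] PC=2: IRET -> resume MAIN at PC=0 (depth now 0) [depth=0]
Event 5 (EXEC): [MAIN] PC=0: DEC 1 -> ACC=-7 [depth=0]
Event 6 (INT 1): INT 1 arrives: push (MAIN, PC=1), enter IRQ1 at PC=0 (depth now 1) [depth=1]
Event 7 (EXEC): [IRQ1] PC=0: DEC 2 -> ACC=-9 [depth=1]
Event 8 (INT 0): INT 0 arrives: push (IRQ1, PC=1), enter IRQ0 at PC=0 (depth now 2) [depth=2]
Event 9 (EXEC): [IRQ0] PC=0: DEC 2 -> ACC=-11 [depth=2]
Event 10 (EXEC): [IRQ0] PC=1: DEC 4 -> ACC=-15 [depth=2]
Event 11 (EXEC): [IRQ0] PC=2: IRET -> resume IRQ1 at PC=1 (depth now 1) [depth=1]
Event 12 (EXEC): [IRQ1] PC=1: DEC 1 -> ACC=-16 [depth=1]
Event 13 (EXEC): [IRQ1] PC=2: DEC 3 -> ACC=-19 [depth=1]
Event 14 (EXEC): [IRQ1] PC=3: IRET -> resume MAIN at PC=1 (depth now 0) [depth=0]
Event 15 (EXEC): [MAIN] PC=1: INC 4 -> ACC=-15 [depth=0]
Event 16 (EXEC): [MAIN] PC=2: INC 2 -> ACC=-13 [depth=0]
Event 17 (EXEC): [MAIN] PC=3: NOP [depth=0]
Event 18 (EXEC): [MAIN] PC=4: DEC 5 -> ACC=-18 [depth=0]
Event 19 (EXEC): [MAIN] PC=5: HALT [depth=0]
Max depth observed: 2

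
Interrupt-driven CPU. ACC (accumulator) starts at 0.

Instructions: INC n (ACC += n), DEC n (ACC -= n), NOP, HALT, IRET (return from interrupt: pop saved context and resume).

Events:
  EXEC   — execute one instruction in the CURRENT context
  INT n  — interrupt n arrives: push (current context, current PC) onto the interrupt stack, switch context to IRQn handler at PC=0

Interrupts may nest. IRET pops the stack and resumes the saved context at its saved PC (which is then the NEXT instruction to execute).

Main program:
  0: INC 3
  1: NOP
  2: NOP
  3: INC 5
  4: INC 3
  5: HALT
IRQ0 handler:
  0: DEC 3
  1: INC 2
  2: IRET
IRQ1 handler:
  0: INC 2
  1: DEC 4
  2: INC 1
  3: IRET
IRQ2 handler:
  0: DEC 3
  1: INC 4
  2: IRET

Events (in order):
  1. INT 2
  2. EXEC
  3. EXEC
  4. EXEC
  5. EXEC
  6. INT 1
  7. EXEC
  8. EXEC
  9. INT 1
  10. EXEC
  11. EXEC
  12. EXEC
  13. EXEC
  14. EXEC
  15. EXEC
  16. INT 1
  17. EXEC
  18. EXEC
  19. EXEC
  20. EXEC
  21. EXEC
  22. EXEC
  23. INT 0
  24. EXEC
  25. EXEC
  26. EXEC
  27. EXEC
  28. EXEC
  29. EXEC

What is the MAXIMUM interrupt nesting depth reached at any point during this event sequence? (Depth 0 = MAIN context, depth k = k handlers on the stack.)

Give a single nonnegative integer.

Event 1 (INT 2): INT 2 arrives: push (MAIN, PC=0), enter IRQ2 at PC=0 (depth now 1) [depth=1]
Event 2 (EXEC): [IRQ2] PC=0: DEC 3 -> ACC=-3 [depth=1]
Event 3 (EXEC): [IRQ2] PC=1: INC 4 -> ACC=1 [depth=1]
Event 4 (EXEC): [IRQ2] PC=2: IRET -> resume MAIN at PC=0 (depth now 0) [depth=0]
Event 5 (EXEC): [MAIN] PC=0: INC 3 -> ACC=4 [depth=0]
Event 6 (INT 1): INT 1 arrives: push (MAIN, PC=1), enter IRQ1 at PC=0 (depth now 1) [depth=1]
Event 7 (EXEC): [IRQ1] PC=0: INC 2 -> ACC=6 [depth=1]
Event 8 (EXEC): [IRQ1] PC=1: DEC 4 -> ACC=2 [depth=1]
Event 9 (INT 1): INT 1 arrives: push (IRQ1, PC=2), enter IRQ1 at PC=0 (depth now 2) [depth=2]
Event 10 (EXEC): [IRQ1] PC=0: INC 2 -> ACC=4 [depth=2]
Event 11 (EXEC): [IRQ1] PC=1: DEC 4 -> ACC=0 [depth=2]
Event 12 (EXEC): [IRQ1] PC=2: INC 1 -> ACC=1 [depth=2]
Event 13 (EXEC): [IRQ1] PC=3: IRET -> resume IRQ1 at PC=2 (depth now 1) [depth=1]
Event 14 (EXEC): [IRQ1] PC=2: INC 1 -> ACC=2 [depth=1]
Event 15 (EXEC): [IRQ1] PC=3: IRET -> resume MAIN at PC=1 (depth now 0) [depth=0]
Event 16 (INT 1): INT 1 arrives: push (MAIN, PC=1), enter IRQ1 at PC=0 (depth now 1) [depth=1]
Event 17 (EXEC): [IRQ1] PC=0: INC 2 -> ACC=4 [depth=1]
Event 18 (EXEC): [IRQ1] PC=1: DEC 4 -> ACC=0 [depth=1]
Event 19 (EXEC): [IRQ1] PC=2: INC 1 -> ACC=1 [depth=1]
Event 20 (EXEC): [IRQ1] PC=3: IRET -> resume MAIN at PC=1 (depth now 0) [depth=0]
Event 21 (EXEC): [MAIN] PC=1: NOP [depth=0]
Event 22 (EXEC): [MAIN] PC=2: NOP [depth=0]
Event 23 (INT 0): INT 0 arrives: push (MAIN, PC=3), enter IRQ0 at PC=0 (depth now 1) [depth=1]
Event 24 (EXEC): [IRQ0] PC=0: DEC 3 -> ACC=-2 [depth=1]
Event 25 (EXEC): [IRQ0] PC=1: INC 2 -> ACC=0 [depth=1]
Event 26 (EXEC): [IRQ0] PC=2: IRET -> resume MAIN at PC=3 (depth now 0) [depth=0]
Event 27 (EXEC): [MAIN] PC=3: INC 5 -> ACC=5 [depth=0]
Event 28 (EXEC): [MAIN] PC=4: INC 3 -> ACC=8 [depth=0]
Event 29 (EXEC): [MAIN] PC=5: HALT [depth=0]
Max depth observed: 2

Answer: 2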